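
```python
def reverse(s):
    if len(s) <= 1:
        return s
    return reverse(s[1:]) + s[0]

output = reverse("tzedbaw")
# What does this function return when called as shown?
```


reverse("tzedbaw")
= reverse("zedbaw") + "t"
= reverse("edbaw") + "z" + "t"
= reverse("dbaw") + "e" + "z" + "t"
= reverse("baw") + "d" + "e" + "z" + "t"
= reverse("aw") + "b" + "d" + "e" + "z" + "t"
= reverse("w") + "a" + "b" + "d" + "e" + "z" + "t"
= "w" + "a" + "b" + "d" + "e" + "z" + "t"
= "wabdezt"


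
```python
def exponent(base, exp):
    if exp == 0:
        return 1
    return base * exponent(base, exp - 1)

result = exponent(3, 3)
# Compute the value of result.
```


exponent(3, 3)
= 3 * exponent(3, 2)
= 3 * 3 * exponent(3, 1)
= 3 * 3 * 3 * exponent(3, 0)
= 3 * 3 * 3 * 1
= 27


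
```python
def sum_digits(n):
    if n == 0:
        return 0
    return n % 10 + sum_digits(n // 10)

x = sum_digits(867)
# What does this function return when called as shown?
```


sum_digits(867)
= 7 + sum_digits(86)
= 7 + 6 + sum_digits(8)
= 7 + 6 + 8 + sum_digits(0)
= 7 + 6 + 8 + 0
= 21


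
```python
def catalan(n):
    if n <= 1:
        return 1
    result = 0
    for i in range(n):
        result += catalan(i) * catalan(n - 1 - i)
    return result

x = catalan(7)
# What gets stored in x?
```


catalan(7)
= sum of catalan(i) * catalan(7-1-i) for i in 0..6
First compute sub-values bottom-up:
  catalan(0) = 1, catalan(1) = 1
  catalan(2) = 1*1 + 1*1 = 2
  catalan(3) = 1*2 + 1*1 + 2*1 = 5
  catalan(4) = 1*5 + 1*2 + 2*1 + 5*1 = 14
  catalan(5) = 1*14 + 1*5 + 2*2 + 5*1 + 14*1 = 42
  catalan(6) = 1*42 + 1*14 + 2*5 + 5*2 + 14*1 + 42*1 = 132
Now catalan(7):
  catalan(0)*catalan(6) = 1*132 = 132
  catalan(1)*catalan(5) = 1*42 = 42
  catalan(2)*catalan(4) = 2*14 = 28
  catalan(3)*catalan(3) = 5*5 = 25
  catalan(4)*catalan(2) = 14*2 = 28
  catalan(5)*catalan(1) = 42*1 = 42
  catalan(6)*catalan(0) = 132*1 = 132
= 132 + 42 + 28 + 25 + 28 + 42 + 132
= 429


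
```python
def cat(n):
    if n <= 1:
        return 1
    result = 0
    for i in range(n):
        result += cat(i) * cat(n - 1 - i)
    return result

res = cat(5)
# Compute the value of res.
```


cat(5)
= sum of cat(i) * cat(5-1-i) for i in 0..4
First compute sub-values bottom-up:
  cat(0) = 1, cat(1) = 1
  cat(2) = 1*1 + 1*1 = 2
  cat(3) = 1*2 + 1*1 + 2*1 = 5
  cat(4) = 1*5 + 1*2 + 2*1 + 5*1 = 14
Now cat(5):
  cat(0)*cat(4) = 1*14 = 14
  cat(1)*cat(3) = 1*5 = 5
  cat(2)*cat(2) = 2*2 = 4
  cat(3)*cat(1) = 5*1 = 5
  cat(4)*cat(0) = 14*1 = 14
= 14 + 5 + 4 + 5 + 14
= 42


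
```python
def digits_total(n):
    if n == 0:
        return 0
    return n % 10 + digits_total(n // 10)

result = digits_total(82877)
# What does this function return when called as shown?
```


digits_total(82877)
= 7 + digits_total(8287)
= 7 + 7 + digits_total(828)
= 7 + 7 + 8 + digits_total(82)
= 7 + 7 + 8 + 2 + digits_total(8)
= 7 + 7 + 8 + 2 + 8 + digits_total(0)
= 7 + 7 + 8 + 2 + 8 + 0
= 32


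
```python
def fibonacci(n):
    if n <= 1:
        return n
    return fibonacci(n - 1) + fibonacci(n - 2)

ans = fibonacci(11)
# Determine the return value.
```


fibonacci(11)
= fibonacci(10) + fibonacci(9)
= (fibonacci(9) + fibonacci(8)) + fibonacci(9)
Computing bottom-up: fibonacci(0)=0, fibonacci(1)=1, fibonacci(2)=1, fibonacci(3)=2, fibonacci(4)=3, fibonacci(5)=5, fibonacci(6)=8, fibonacci(7)=13, fibonacci(8)=21, fibonacci(9)=34, fibonacci(10)=55, fibonacci(11)=89
= 89


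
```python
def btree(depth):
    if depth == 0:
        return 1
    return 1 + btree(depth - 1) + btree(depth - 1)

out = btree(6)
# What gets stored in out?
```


btree(6)
= 1 + btree(5) + btree(5)
= 1 + 2 * btree(5)
btree(k) = 2^(k+1) - 1
btree(0) = 1
btree(1) = 3
btree(2) = 7
btree(3) = 15
btree(4) = 31
btree(6) = 2^7 - 1 = 127


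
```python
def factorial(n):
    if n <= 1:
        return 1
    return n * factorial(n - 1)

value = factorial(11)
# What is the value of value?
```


factorial(11)
= 11 * factorial(10)
= 11 * 10 * factorial(9)
= 11 * 10 * 9 * factorial(8)
= 11 * 10 * 9 * 8 * factorial(7)
= 11 * 10 * 9 * 8 * 7 * factorial(6)
= 11 * 10 * 9 * 8 * 7 * 6 * factorial(5)
= 11 * 10 * 9 * 8 * 7 * 6 * 5 * factorial(4)
= 11 * 10 * 9 * 8 * 7 * 6 * 5 * 4 * factorial(3)
= 11 * 10 * 9 * 8 * 7 * 6 * 5 * 4 * 3 * factorial(2)
= 11 * 10 * 9 * 8 * 7 * 6 * 5 * 4 * 3 * 2 * factorial(1)
= 11 * 10 * 9 * 8 * 7 * 6 * 5 * 4 * 3 * 2 * 1
= 39916800


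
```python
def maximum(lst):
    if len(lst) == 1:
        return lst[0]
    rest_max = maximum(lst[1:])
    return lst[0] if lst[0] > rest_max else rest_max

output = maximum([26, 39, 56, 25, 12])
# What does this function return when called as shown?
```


maximum([26, 39, 56, 25, 12])
= compare 26 with maximum([39, 56, 25, 12])
= compare 39 with maximum([56, 25, 12])
= compare 56 with maximum([25, 12])
= compare 25 with maximum([12])
Base: maximum([12]) = 12
compare 25 with 12: max = 25
compare 56 with 25: max = 56
compare 39 with 56: max = 56
compare 26 with 56: max = 56
= 56


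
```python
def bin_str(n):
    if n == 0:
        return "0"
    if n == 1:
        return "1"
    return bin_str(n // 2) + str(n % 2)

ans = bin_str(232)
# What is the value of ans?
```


bin_str(232)
= bin_str(116) + "0"
= bin_str(58) + "0" + "0"
= bin_str(29) + "0" + "0" + "0"
= bin_str(14) + "1" + "0" + "0" + "0"
= bin_str(7) + "0" + "1" + "0" + "0" + "0"
= bin_str(3) + "1" + "0" + "1" + "0" + "0" + "0"
= bin_str(1) + "1" + "1" + "0" + "1" + "0" + "0" + "0"
= "1" + "1" + "1" + "0" + "1" + "0" + "0" + "0"
= "11101000"


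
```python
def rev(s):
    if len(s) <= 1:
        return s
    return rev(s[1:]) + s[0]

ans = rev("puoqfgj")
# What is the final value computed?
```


rev("puoqfgj")
= rev("uoqfgj") + "p"
= rev("oqfgj") + "u" + "p"
= rev("qfgj") + "o" + "u" + "p"
= rev("fgj") + "q" + "o" + "u" + "p"
= rev("gj") + "f" + "q" + "o" + "u" + "p"
= rev("j") + "g" + "f" + "q" + "o" + "u" + "p"
= "j" + "g" + "f" + "q" + "o" + "u" + "p"
= "jgfqoup"


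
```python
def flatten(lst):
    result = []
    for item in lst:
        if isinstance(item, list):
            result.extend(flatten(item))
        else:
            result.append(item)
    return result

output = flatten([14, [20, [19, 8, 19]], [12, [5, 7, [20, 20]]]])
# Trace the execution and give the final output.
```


flatten([14, [20, [19, 8, 19]], [12, [5, 7, [20, 20]]]])
Processing each element:
  14 is not a list -> append 14
  [20, [19, 8, 19]] is a list -> flatten recursively -> [20, 19, 8, 19]
  [12, [5, 7, [20, 20]]] is a list -> flatten recursively -> [12, 5, 7, 20, 20]
= [14, 20, 19, 8, 19, 12, 5, 7, 20, 20]


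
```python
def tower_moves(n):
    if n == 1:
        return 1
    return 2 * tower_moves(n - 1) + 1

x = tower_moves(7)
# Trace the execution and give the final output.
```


tower_moves(7)
= 2 * tower_moves(6) + 1
= 2 * (2 * tower_moves(5) + 1) + 1
= 2 * (2 * (2 * tower_moves(4) + 1) + 1) + 1
= 2 * (2 * (2 * (2 * tower_moves(3) + 1) + 1) + 1) + 1
= 2 * (2 * (2 * (2 * (2 * tower_moves(2) + 1) + 1) + 1) + 1) + 1
= 2 * (2 * (2 * (2 * (2 * (2 * tower_moves(1) + 1) + 1) + 1) + 1) + 1) + 1
Now compute bottom-up:
tower_moves(1) = 1
tower_moves(2) = 2 * 1 + 1 = 3
tower_moves(3) = 2 * 3 + 1 = 7
tower_moves(4) = 2 * 7 + 1 = 15
tower_moves(5) = 2 * 15 + 1 = 31
tower_moves(6) = 2 * 31 + 1 = 63
tower_moves(7) = 2 * 63 + 1 = 127
= 127


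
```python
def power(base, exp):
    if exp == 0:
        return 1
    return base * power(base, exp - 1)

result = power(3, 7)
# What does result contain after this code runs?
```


power(3, 7)
= 3 * power(3, 6)
= 3 * 3 * power(3, 5)
= 3 * 3 * 3 * power(3, 4)
= 3 * 3 * 3 * 3 * power(3, 3)
= 3 * 3 * 3 * 3 * 3 * power(3, 2)
= 3 * 3 * 3 * 3 * 3 * 3 * power(3, 1)
= 3 * 3 * 3 * 3 * 3 * 3 * 3 * power(3, 0)
= 3 * 3 * 3 * 3 * 3 * 3 * 3 * 1
= 2187


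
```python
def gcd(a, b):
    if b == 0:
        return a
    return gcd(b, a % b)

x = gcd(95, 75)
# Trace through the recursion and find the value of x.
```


gcd(95, 75)
= gcd(75, 95 % 75) = gcd(75, 20)
= gcd(20, 75 % 20) = gcd(20, 15)
= gcd(15, 20 % 15) = gcd(15, 5)
= gcd(5, 15 % 5) = gcd(5, 0)
b == 0, return a = 5


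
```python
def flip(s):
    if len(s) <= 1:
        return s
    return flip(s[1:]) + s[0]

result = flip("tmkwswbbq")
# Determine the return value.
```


flip("tmkwswbbq")
= flip("mkwswbbq") + "t"
= flip("kwswbbq") + "m" + "t"
= flip("wswbbq") + "k" + "m" + "t"
= flip("swbbq") + "w" + "k" + "m" + "t"
= flip("wbbq") + "s" + "w" + "k" + "m" + "t"
= flip("bbq") + "w" + "s" + "w" + "k" + "m" + "t"
= flip("bq") + "b" + "w" + "s" + "w" + "k" + "m" + "t"
= flip("q") + "b" + "b" + "w" + "s" + "w" + "k" + "m" + "t"
= "q" + "b" + "b" + "w" + "s" + "w" + "k" + "m" + "t"
= "qbbwswkmt"


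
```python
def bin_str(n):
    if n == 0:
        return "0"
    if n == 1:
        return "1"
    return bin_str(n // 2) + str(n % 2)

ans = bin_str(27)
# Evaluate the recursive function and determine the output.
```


bin_str(27)
= bin_str(13) + "1"
= bin_str(6) + "1" + "1"
= bin_str(3) + "0" + "1" + "1"
= bin_str(1) + "1" + "0" + "1" + "1"
= "1" + "1" + "0" + "1" + "1"
= "11011"


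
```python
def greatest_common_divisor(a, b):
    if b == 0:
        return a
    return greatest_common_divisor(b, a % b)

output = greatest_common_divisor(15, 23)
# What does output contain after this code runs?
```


greatest_common_divisor(15, 23)
= greatest_common_divisor(23, 15 % 23) = greatest_common_divisor(23, 15)
= greatest_common_divisor(15, 23 % 15) = greatest_common_divisor(15, 8)
= greatest_common_divisor(8, 15 % 8) = greatest_common_divisor(8, 7)
= greatest_common_divisor(7, 8 % 7) = greatest_common_divisor(7, 1)
= greatest_common_divisor(1, 7 % 1) = greatest_common_divisor(1, 0)
b == 0, return a = 1


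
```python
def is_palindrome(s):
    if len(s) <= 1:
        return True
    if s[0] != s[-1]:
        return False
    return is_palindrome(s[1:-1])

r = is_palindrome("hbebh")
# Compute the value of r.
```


is_palindrome("hbebh")
"hbebh": s[0]='h' == s[-1]='h' -> is_palindrome("beb")
"beb": s[0]='b' == s[-1]='b' -> is_palindrome("e")
"e": len <= 1 -> True
= True


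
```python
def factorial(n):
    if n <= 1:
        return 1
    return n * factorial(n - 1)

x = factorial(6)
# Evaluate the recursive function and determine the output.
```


factorial(6)
= 6 * factorial(5)
= 6 * 5 * factorial(4)
= 6 * 5 * 4 * factorial(3)
= 6 * 5 * 4 * 3 * factorial(2)
= 6 * 5 * 4 * 3 * 2 * factorial(1)
= 6 * 5 * 4 * 3 * 2 * 1
= 720


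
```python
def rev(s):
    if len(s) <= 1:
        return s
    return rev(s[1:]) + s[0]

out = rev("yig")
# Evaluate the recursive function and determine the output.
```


rev("yig")
= rev("ig") + "y"
= rev("g") + "i" + "y"
= "g" + "i" + "y"
= "giy"


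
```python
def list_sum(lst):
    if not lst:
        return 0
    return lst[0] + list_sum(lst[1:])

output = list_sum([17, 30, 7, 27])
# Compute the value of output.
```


list_sum([17, 30, 7, 27])
= 17 + list_sum([30, 7, 27])
= 17 + 30 + list_sum([7, 27])
= 17 + 30 + 7 + list_sum([27])
= 17 + 30 + 7 + 27 + list_sum([])
= 17 + 30 + 7 + 27 + 0
= 81


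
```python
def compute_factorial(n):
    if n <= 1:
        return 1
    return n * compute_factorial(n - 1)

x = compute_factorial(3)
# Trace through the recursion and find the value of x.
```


compute_factorial(3)
= 3 * compute_factorial(2)
= 3 * 2 * compute_factorial(1)
= 3 * 2 * 1
= 6


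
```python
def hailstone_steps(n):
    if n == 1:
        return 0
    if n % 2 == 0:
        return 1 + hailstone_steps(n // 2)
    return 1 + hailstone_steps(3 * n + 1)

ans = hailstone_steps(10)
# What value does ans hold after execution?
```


hailstone_steps(10)
10 is even -> hailstone_steps(5)
5 is odd -> 3*5+1 = 16 -> hailstone_steps(16)
16 is even -> hailstone_steps(8)
8 is even -> hailstone_steps(4)
4 is even -> hailstone_steps(2)
2 is even -> hailstone_steps(1)
Reached 1 after 6 steps
= 6


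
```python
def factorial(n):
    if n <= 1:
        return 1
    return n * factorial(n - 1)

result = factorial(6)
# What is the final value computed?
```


factorial(6)
= 6 * factorial(5)
= 6 * 5 * factorial(4)
= 6 * 5 * 4 * factorial(3)
= 6 * 5 * 4 * 3 * factorial(2)
= 6 * 5 * 4 * 3 * 2 * factorial(1)
= 6 * 5 * 4 * 3 * 2 * 1
= 720


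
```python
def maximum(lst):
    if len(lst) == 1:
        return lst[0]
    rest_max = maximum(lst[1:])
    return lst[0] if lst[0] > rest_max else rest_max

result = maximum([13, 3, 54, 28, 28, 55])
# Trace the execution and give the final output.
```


maximum([13, 3, 54, 28, 28, 55])
= compare 13 with maximum([3, 54, 28, 28, 55])
= compare 3 with maximum([54, 28, 28, 55])
= compare 54 with maximum([28, 28, 55])
= compare 28 with maximum([28, 55])
= compare 28 with maximum([55])
Base: maximum([55]) = 55
compare 28 with 55: max = 55
compare 28 with 55: max = 55
compare 54 with 55: max = 55
compare 3 with 55: max = 55
compare 13 with 55: max = 55
= 55


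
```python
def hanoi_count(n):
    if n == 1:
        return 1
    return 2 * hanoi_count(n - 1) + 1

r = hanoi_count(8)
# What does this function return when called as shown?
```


hanoi_count(8)
= 2 * hanoi_count(7) + 1
= 2 * (2 * hanoi_count(6) + 1) + 1
= 2 * (2 * (2 * hanoi_count(5) + 1) + 1) + 1
= 2 * (2 * (2 * (2 * hanoi_count(4) + 1) + 1) + 1) + 1
= 2 * (2 * (2 * (2 * (2 * hanoi_count(3) + 1) + 1) + 1) + 1) + 1
= 2 * (2 * (2 * (2 * (2 * (2 * hanoi_count(2) + 1) + 1) + 1) + 1) + 1) + 1
= 2 * (2 * (2 * (2 * (2 * (2 * (2 * hanoi_count(1) + 1) + 1) + 1) + 1) + 1) + 1) + 1
Now compute bottom-up:
hanoi_count(1) = 1
hanoi_count(2) = 2 * 1 + 1 = 3
hanoi_count(3) = 2 * 3 + 1 = 7
hanoi_count(4) = 2 * 7 + 1 = 15
hanoi_count(5) = 2 * 15 + 1 = 31
hanoi_count(6) = 2 * 31 + 1 = 63
hanoi_count(7) = 2 * 63 + 1 = 127
hanoi_count(8) = 2 * 127 + 1 = 255
= 255


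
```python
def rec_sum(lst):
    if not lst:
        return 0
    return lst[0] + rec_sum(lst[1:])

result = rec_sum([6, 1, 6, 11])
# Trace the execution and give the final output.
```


rec_sum([6, 1, 6, 11])
= 6 + rec_sum([1, 6, 11])
= 6 + 1 + rec_sum([6, 11])
= 6 + 1 + 6 + rec_sum([11])
= 6 + 1 + 6 + 11 + rec_sum([])
= 6 + 1 + 6 + 11 + 0
= 24


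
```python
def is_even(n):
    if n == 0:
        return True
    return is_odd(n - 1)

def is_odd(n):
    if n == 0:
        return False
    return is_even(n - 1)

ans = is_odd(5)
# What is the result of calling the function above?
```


is_odd(5)
= is_even(4)
= is_odd(3)
= is_even(2)
= is_odd(1)
= is_even(0)
n == 0: return True
= True


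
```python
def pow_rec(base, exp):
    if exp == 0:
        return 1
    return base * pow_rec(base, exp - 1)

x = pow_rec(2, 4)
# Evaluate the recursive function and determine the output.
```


pow_rec(2, 4)
= 2 * pow_rec(2, 3)
= 2 * 2 * pow_rec(2, 2)
= 2 * 2 * 2 * pow_rec(2, 1)
= 2 * 2 * 2 * 2 * pow_rec(2, 0)
= 2 * 2 * 2 * 2 * 1
= 16


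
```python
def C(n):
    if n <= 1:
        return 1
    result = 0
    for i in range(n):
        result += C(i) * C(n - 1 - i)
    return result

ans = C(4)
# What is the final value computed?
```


C(4)
= sum of C(i) * C(4-1-i) for i in 0..3
First compute sub-values bottom-up:
  C(0) = 1, C(1) = 1
  C(2) = 1*1 + 1*1 = 2
  C(3) = 1*2 + 1*1 + 2*1 = 5
Now C(4):
  C(0)*C(3) = 1*5 = 5
  C(1)*C(2) = 1*2 = 2
  C(2)*C(1) = 2*1 = 2
  C(3)*C(0) = 5*1 = 5
= 5 + 2 + 2 + 5
= 14


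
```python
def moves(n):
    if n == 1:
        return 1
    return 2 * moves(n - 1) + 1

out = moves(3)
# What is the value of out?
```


moves(3)
= 2 * moves(2) + 1
= 2 * (2 * moves(1) + 1) + 1
Now compute bottom-up:
moves(1) = 1
moves(2) = 2 * 1 + 1 = 3
moves(3) = 2 * 3 + 1 = 7
= 7


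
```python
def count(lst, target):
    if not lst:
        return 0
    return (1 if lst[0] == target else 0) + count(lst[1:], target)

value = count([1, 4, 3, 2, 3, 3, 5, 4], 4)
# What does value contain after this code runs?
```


count([1, 4, 3, 2, 3, 3, 5, 4], 4)
lst[0]=1 != 4: 0 + count([4, 3, 2, 3, 3, 5, 4], 4)
lst[0]=4 == 4: 1 + count([3, 2, 3, 3, 5, 4], 4)
lst[0]=3 != 4: 0 + count([2, 3, 3, 5, 4], 4)
lst[0]=2 != 4: 0 + count([3, 3, 5, 4], 4)
lst[0]=3 != 4: 0 + count([3, 5, 4], 4)
lst[0]=3 != 4: 0 + count([5, 4], 4)
lst[0]=5 != 4: 0 + count([4], 4)
lst[0]=4 == 4: 1 + count([], 4)
= 2


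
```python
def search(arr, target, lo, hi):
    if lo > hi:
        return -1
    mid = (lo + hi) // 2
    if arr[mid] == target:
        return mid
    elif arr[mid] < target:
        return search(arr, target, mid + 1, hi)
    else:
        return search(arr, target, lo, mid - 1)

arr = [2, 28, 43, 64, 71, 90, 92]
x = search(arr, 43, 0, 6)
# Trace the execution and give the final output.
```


search(arr, 43, 0, 6)
lo=0, hi=6, mid=3, arr[mid]=64
64 > 43, search left half
lo=0, hi=2, mid=1, arr[mid]=28
28 < 43, search right half
lo=2, hi=2, mid=2, arr[mid]=43
arr[2] == 43, found at index 2
= 2


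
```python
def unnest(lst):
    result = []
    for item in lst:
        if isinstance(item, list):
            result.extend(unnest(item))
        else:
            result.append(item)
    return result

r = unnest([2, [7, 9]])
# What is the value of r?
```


unnest([2, [7, 9]])
Processing each element:
  2 is not a list -> append 2
  [7, 9] is a list -> unnest recursively -> [7, 9]
= [2, 7, 9]


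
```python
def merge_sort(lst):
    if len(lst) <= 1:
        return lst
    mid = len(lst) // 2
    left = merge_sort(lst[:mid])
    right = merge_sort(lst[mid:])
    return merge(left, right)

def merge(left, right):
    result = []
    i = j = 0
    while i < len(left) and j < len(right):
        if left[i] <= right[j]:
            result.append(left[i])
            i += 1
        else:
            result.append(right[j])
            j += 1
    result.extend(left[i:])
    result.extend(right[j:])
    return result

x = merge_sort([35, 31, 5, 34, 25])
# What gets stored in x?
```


merge_sort([35, 31, 5, 34, 25])
Split into [35, 31] and [5, 34, 25]
Left sorted: [31, 35]
Right sorted: [5, 25, 34]
Merge [31, 35] and [5, 25, 34]
= [5, 25, 31, 34, 35]


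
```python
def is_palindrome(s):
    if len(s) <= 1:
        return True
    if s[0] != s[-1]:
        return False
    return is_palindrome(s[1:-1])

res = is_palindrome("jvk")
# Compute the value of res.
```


is_palindrome("jvk")
"jvk": s[0]='j' != s[-1]='k' -> False
= False


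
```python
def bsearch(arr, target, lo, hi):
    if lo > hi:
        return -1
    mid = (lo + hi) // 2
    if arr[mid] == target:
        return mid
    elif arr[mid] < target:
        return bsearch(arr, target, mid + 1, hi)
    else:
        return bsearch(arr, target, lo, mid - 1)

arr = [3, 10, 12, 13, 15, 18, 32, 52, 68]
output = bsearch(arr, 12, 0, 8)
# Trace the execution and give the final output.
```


bsearch(arr, 12, 0, 8)
lo=0, hi=8, mid=4, arr[mid]=15
15 > 12, search left half
lo=0, hi=3, mid=1, arr[mid]=10
10 < 12, search right half
lo=2, hi=3, mid=2, arr[mid]=12
arr[2] == 12, found at index 2
= 2


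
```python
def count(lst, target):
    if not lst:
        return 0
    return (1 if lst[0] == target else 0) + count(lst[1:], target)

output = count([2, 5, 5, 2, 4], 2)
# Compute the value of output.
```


count([2, 5, 5, 2, 4], 2)
lst[0]=2 == 2: 1 + count([5, 5, 2, 4], 2)
lst[0]=5 != 2: 0 + count([5, 2, 4], 2)
lst[0]=5 != 2: 0 + count([2, 4], 2)
lst[0]=2 == 2: 1 + count([4], 2)
lst[0]=4 != 2: 0 + count([], 2)
= 2


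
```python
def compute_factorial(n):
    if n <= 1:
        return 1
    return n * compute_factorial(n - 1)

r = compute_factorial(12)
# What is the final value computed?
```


compute_factorial(12)
= 12 * compute_factorial(11)
= 12 * 11 * compute_factorial(10)
= 12 * 11 * 10 * compute_factorial(9)
= 12 * 11 * 10 * 9 * compute_factorial(8)
= 12 * 11 * 10 * 9 * 8 * compute_factorial(7)
= 12 * 11 * 10 * 9 * 8 * 7 * compute_factorial(6)
= 12 * 11 * 10 * 9 * 8 * 7 * 6 * compute_factorial(5)
= 12 * 11 * 10 * 9 * 8 * 7 * 6 * 5 * compute_factorial(4)
= 12 * 11 * 10 * 9 * 8 * 7 * 6 * 5 * 4 * compute_factorial(3)
= 12 * 11 * 10 * 9 * 8 * 7 * 6 * 5 * 4 * 3 * compute_factorial(2)
= 12 * 11 * 10 * 9 * 8 * 7 * 6 * 5 * 4 * 3 * 2 * compute_factorial(1)
= 12 * 11 * 10 * 9 * 8 * 7 * 6 * 5 * 4 * 3 * 2 * 1
= 479001600


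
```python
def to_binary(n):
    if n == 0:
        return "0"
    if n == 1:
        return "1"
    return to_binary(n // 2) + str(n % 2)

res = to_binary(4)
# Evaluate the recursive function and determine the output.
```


to_binary(4)
= to_binary(2) + "0"
= to_binary(1) + "0" + "0"
= "1" + "0" + "0"
= "100"


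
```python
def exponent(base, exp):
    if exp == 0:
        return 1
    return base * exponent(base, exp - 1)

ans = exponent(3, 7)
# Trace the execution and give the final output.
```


exponent(3, 7)
= 3 * exponent(3, 6)
= 3 * 3 * exponent(3, 5)
= 3 * 3 * 3 * exponent(3, 4)
= 3 * 3 * 3 * 3 * exponent(3, 3)
= 3 * 3 * 3 * 3 * 3 * exponent(3, 2)
= 3 * 3 * 3 * 3 * 3 * 3 * exponent(3, 1)
= 3 * 3 * 3 * 3 * 3 * 3 * 3 * exponent(3, 0)
= 3 * 3 * 3 * 3 * 3 * 3 * 3 * 1
= 2187


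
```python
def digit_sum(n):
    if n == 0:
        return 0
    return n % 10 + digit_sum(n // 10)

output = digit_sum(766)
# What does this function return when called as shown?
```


digit_sum(766)
= 6 + digit_sum(76)
= 6 + 6 + digit_sum(7)
= 6 + 6 + 7 + digit_sum(0)
= 6 + 6 + 7 + 0
= 19


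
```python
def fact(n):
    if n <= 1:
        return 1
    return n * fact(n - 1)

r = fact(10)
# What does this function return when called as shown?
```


fact(10)
= 10 * fact(9)
= 10 * 9 * fact(8)
= 10 * 9 * 8 * fact(7)
= 10 * 9 * 8 * 7 * fact(6)
= 10 * 9 * 8 * 7 * 6 * fact(5)
= 10 * 9 * 8 * 7 * 6 * 5 * fact(4)
= 10 * 9 * 8 * 7 * 6 * 5 * 4 * fact(3)
= 10 * 9 * 8 * 7 * 6 * 5 * 4 * 3 * fact(2)
= 10 * 9 * 8 * 7 * 6 * 5 * 4 * 3 * 2 * fact(1)
= 10 * 9 * 8 * 7 * 6 * 5 * 4 * 3 * 2 * 1
= 3628800


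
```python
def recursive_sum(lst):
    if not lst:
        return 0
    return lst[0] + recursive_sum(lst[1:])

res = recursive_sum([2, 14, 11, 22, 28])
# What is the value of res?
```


recursive_sum([2, 14, 11, 22, 28])
= 2 + recursive_sum([14, 11, 22, 28])
= 2 + 14 + recursive_sum([11, 22, 28])
= 2 + 14 + 11 + recursive_sum([22, 28])
= 2 + 14 + 11 + 22 + recursive_sum([28])
= 2 + 14 + 11 + 22 + 28 + recursive_sum([])
= 2 + 14 + 11 + 22 + 28 + 0
= 77


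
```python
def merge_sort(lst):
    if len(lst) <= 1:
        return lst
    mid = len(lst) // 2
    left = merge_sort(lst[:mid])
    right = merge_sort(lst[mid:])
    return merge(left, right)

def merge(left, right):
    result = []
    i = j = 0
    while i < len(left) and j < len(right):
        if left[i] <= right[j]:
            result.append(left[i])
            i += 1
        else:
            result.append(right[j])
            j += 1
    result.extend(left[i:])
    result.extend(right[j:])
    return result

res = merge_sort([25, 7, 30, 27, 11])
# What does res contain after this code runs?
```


merge_sort([25, 7, 30, 27, 11])
Split into [25, 7] and [30, 27, 11]
Left sorted: [7, 25]
Right sorted: [11, 27, 30]
Merge [7, 25] and [11, 27, 30]
= [7, 11, 25, 27, 30]


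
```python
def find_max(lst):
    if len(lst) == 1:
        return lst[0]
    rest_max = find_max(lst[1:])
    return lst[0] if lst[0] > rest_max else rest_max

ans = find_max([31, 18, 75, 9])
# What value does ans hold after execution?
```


find_max([31, 18, 75, 9])
= compare 31 with find_max([18, 75, 9])
= compare 18 with find_max([75, 9])
= compare 75 with find_max([9])
Base: find_max([9]) = 9
compare 75 with 9: max = 75
compare 18 with 75: max = 75
compare 31 with 75: max = 75
= 75


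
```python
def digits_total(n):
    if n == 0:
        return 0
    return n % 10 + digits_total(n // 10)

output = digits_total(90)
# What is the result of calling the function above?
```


digits_total(90)
= 0 + digits_total(9)
= 0 + 9 + digits_total(0)
= 0 + 9 + 0
= 9


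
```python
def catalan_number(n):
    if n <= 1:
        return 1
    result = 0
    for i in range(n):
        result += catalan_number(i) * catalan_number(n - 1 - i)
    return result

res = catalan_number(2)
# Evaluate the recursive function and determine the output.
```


catalan_number(2)
= sum of catalan_number(i) * catalan_number(2-1-i) for i in 0..1
  catalan_number(0)*catalan_number(1) = 1*1 = 1
  catalan_number(1)*catalan_number(0) = 1*1 = 1
= 1 + 1
= 2


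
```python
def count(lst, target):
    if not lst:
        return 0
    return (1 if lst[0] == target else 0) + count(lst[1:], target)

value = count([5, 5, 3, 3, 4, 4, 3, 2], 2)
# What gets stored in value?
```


count([5, 5, 3, 3, 4, 4, 3, 2], 2)
lst[0]=5 != 2: 0 + count([5, 3, 3, 4, 4, 3, 2], 2)
lst[0]=5 != 2: 0 + count([3, 3, 4, 4, 3, 2], 2)
lst[0]=3 != 2: 0 + count([3, 4, 4, 3, 2], 2)
lst[0]=3 != 2: 0 + count([4, 4, 3, 2], 2)
lst[0]=4 != 2: 0 + count([4, 3, 2], 2)
lst[0]=4 != 2: 0 + count([3, 2], 2)
lst[0]=3 != 2: 0 + count([2], 2)
lst[0]=2 == 2: 1 + count([], 2)
= 1


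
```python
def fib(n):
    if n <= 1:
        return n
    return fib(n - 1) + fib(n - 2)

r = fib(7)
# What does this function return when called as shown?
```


fib(7)
= fib(6) + fib(5)
= (fib(5) + fib(4)) + fib(5)
Computing bottom-up: fib(0)=0, fib(1)=1, fib(2)=1, fib(3)=2, fib(4)=3, fib(5)=5, fib(6)=8, fib(7)=13
= 13


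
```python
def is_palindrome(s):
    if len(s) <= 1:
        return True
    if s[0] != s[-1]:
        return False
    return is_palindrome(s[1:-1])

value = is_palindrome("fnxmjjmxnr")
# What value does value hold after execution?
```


is_palindrome("fnxmjjmxnr")
"fnxmjjmxnr": s[0]='f' != s[-1]='r' -> False
= False


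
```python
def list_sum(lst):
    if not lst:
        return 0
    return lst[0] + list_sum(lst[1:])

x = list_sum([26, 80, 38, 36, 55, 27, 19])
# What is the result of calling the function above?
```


list_sum([26, 80, 38, 36, 55, 27, 19])
= 26 + list_sum([80, 38, 36, 55, 27, 19])
= 26 + 80 + list_sum([38, 36, 55, 27, 19])
= 26 + 80 + 38 + list_sum([36, 55, 27, 19])
= 26 + 80 + 38 + 36 + list_sum([55, 27, 19])
= 26 + 80 + 38 + 36 + 55 + list_sum([27, 19])
= 26 + 80 + 38 + 36 + 55 + 27 + list_sum([19])
= 26 + 80 + 38 + 36 + 55 + 27 + 19 + list_sum([])
= 26 + 80 + 38 + 36 + 55 + 27 + 19 + 0
= 281


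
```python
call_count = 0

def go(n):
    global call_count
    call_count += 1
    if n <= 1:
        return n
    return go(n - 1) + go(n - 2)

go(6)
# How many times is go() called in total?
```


go(6) calls go(5) and go(4); each non-base call branches into two more.
Let C(k) = total number of calls made by go(k), including the call to go(k) itself.
Base cases: C(0) = 1, C(1) = 1
Recurrence: C(k) = 1 + C(k-1) + C(k-2)
  C(2) = 1 + C(1) + C(0) = 1 + 1 + 1 = 3
  C(3) = 1 + C(2) + C(1) = 1 + 3 + 1 = 5
  C(4) = 1 + C(3) + C(2) = 1 + 5 + 3 = 9
  C(5) = 1 + C(4) + C(3) = 1 + 9 + 5 = 15
  C(6) = 1 + C(5) + C(4) = 1 + 15 + 9 = 25
Total calls = C(6) = 25


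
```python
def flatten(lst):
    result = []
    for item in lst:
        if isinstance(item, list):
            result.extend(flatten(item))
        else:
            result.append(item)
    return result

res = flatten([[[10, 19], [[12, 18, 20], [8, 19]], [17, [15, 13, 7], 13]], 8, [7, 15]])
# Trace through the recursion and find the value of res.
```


flatten([[[10, 19], [[12, 18, 20], [8, 19]], [17, [15, 13, 7], 13]], 8, [7, 15]])
Processing each element:
  [[10, 19], [[12, 18, 20], [8, 19]], [17, [15, 13, 7], 13]] is a list -> flatten recursively -> [10, 19, 12, 18, 20, 8, 19, 17, 15, 13, 7, 13]
  8 is not a list -> append 8
  [7, 15] is a list -> flatten recursively -> [7, 15]
= [10, 19, 12, 18, 20, 8, 19, 17, 15, 13, 7, 13, 8, 7, 15]


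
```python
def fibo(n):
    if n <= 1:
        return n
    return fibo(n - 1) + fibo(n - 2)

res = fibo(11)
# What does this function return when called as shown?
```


fibo(11)
= fibo(10) + fibo(9)
= (fibo(9) + fibo(8)) + fibo(9)
Computing bottom-up: fibo(0)=0, fibo(1)=1, fibo(2)=1, fibo(3)=2, fibo(4)=3, fibo(5)=5, fibo(6)=8, fibo(7)=13, fibo(8)=21, fibo(9)=34, fibo(10)=55, fibo(11)=89
= 89


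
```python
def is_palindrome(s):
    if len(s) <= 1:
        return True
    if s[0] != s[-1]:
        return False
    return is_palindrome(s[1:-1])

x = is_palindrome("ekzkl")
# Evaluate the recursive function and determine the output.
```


is_palindrome("ekzkl")
"ekzkl": s[0]='e' != s[-1]='l' -> False
= False


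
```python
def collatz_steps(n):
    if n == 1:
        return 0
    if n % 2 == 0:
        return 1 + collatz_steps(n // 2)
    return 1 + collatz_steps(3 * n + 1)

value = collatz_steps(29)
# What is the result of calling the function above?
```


collatz_steps(29)
29 is odd -> 3*29+1 = 88 -> collatz_steps(88)
88 is even -> collatz_steps(44)
44 is even -> collatz_steps(22)
22 is even -> collatz_steps(11)
11 is odd -> 3*11+1 = 34 -> collatz_steps(34)
34 is even -> collatz_steps(17)
17 is odd -> 3*17+1 = 52 -> collatz_steps(52)
52 is even -> collatz_steps(26)
26 is even -> collatz_steps(13)
13 is odd -> 3*13+1 = 40 -> collatz_steps(40)
40 is even -> collatz_steps(20)
20 is even -> collatz_steps(10)
10 is even -> collatz_steps(5)
5 is odd -> 3*5+1 = 16 -> collatz_steps(16)
16 is even -> collatz_steps(8)
8 is even -> collatz_steps(4)
4 is even -> collatz_steps(2)
2 is even -> collatz_steps(1)
Reached 1 after 18 steps
= 18


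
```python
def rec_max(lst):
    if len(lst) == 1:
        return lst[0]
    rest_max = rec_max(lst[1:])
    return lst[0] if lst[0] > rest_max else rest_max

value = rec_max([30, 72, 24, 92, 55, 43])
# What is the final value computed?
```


rec_max([30, 72, 24, 92, 55, 43])
= compare 30 with rec_max([72, 24, 92, 55, 43])
= compare 72 with rec_max([24, 92, 55, 43])
= compare 24 with rec_max([92, 55, 43])
= compare 92 with rec_max([55, 43])
= compare 55 with rec_max([43])
Base: rec_max([43]) = 43
compare 55 with 43: max = 55
compare 92 with 55: max = 92
compare 24 with 92: max = 92
compare 72 with 92: max = 92
compare 30 with 92: max = 92
= 92


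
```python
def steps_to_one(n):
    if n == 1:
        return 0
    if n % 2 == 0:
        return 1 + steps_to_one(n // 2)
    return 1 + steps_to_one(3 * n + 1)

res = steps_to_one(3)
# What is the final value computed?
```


steps_to_one(3)
3 is odd -> 3*3+1 = 10 -> steps_to_one(10)
10 is even -> steps_to_one(5)
5 is odd -> 3*5+1 = 16 -> steps_to_one(16)
16 is even -> steps_to_one(8)
8 is even -> steps_to_one(4)
4 is even -> steps_to_one(2)
2 is even -> steps_to_one(1)
Reached 1 after 7 steps
= 7


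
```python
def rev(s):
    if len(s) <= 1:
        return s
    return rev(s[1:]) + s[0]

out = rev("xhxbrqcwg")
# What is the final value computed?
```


rev("xhxbrqcwg")
= rev("hxbrqcwg") + "x"
= rev("xbrqcwg") + "h" + "x"
= rev("brqcwg") + "x" + "h" + "x"
= rev("rqcwg") + "b" + "x" + "h" + "x"
= rev("qcwg") + "r" + "b" + "x" + "h" + "x"
= rev("cwg") + "q" + "r" + "b" + "x" + "h" + "x"
= rev("wg") + "c" + "q" + "r" + "b" + "x" + "h" + "x"
= rev("g") + "w" + "c" + "q" + "r" + "b" + "x" + "h" + "x"
= "g" + "w" + "c" + "q" + "r" + "b" + "x" + "h" + "x"
= "gwcqrbxhx"


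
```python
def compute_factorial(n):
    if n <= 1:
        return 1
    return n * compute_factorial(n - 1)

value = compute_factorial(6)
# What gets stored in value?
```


compute_factorial(6)
= 6 * compute_factorial(5)
= 6 * 5 * compute_factorial(4)
= 6 * 5 * 4 * compute_factorial(3)
= 6 * 5 * 4 * 3 * compute_factorial(2)
= 6 * 5 * 4 * 3 * 2 * compute_factorial(1)
= 6 * 5 * 4 * 3 * 2 * 1
= 720


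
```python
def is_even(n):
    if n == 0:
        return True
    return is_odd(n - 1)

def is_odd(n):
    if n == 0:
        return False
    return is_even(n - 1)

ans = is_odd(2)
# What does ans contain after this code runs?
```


is_odd(2)
= is_even(1)
= is_odd(0)
n == 0: return False
= False


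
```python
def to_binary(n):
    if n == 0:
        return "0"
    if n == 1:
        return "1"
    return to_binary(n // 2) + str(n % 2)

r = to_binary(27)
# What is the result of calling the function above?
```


to_binary(27)
= to_binary(13) + "1"
= to_binary(6) + "1" + "1"
= to_binary(3) + "0" + "1" + "1"
= to_binary(1) + "1" + "0" + "1" + "1"
= "1" + "1" + "0" + "1" + "1"
= "11011"


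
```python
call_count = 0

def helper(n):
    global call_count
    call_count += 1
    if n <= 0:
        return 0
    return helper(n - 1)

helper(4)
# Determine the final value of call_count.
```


helper(4) calls helper(3) calls ... calls helper(0)
Total calls: 4 + 1 (for base case) = 5


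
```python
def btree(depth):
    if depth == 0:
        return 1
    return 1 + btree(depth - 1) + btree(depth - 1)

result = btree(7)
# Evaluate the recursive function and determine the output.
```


btree(7)
= 1 + btree(6) + btree(6)
= 1 + 2 * btree(6)
btree(k) = 2^(k+1) - 1
btree(0) = 1
btree(1) = 3
btree(2) = 7
btree(3) = 15
btree(4) = 31
btree(7) = 2^8 - 1 = 255


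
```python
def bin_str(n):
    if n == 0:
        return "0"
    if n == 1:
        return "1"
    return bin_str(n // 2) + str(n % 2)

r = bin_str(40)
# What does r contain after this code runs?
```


bin_str(40)
= bin_str(20) + "0"
= bin_str(10) + "0" + "0"
= bin_str(5) + "0" + "0" + "0"
= bin_str(2) + "1" + "0" + "0" + "0"
= bin_str(1) + "0" + "1" + "0" + "0" + "0"
= "1" + "0" + "1" + "0" + "0" + "0"
= "101000"


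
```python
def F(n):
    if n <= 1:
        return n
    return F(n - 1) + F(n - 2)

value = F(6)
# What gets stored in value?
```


F(6)
= F(5) + F(4)
= (F(4) + F(3)) + F(4)
Computing bottom-up: F(0)=0, F(1)=1, F(2)=1, F(3)=2, F(4)=3, F(5)=5, F(6)=8
= 8


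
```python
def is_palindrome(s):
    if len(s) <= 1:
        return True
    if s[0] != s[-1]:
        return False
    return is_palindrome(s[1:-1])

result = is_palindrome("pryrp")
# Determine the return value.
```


is_palindrome("pryrp")
"pryrp": s[0]='p' == s[-1]='p' -> is_palindrome("ryr")
"ryr": s[0]='r' == s[-1]='r' -> is_palindrome("y")
"y": len <= 1 -> True
= True


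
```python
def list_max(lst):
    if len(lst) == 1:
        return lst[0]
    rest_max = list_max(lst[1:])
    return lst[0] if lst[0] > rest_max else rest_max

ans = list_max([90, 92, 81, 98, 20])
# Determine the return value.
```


list_max([90, 92, 81, 98, 20])
= compare 90 with list_max([92, 81, 98, 20])
= compare 92 with list_max([81, 98, 20])
= compare 81 with list_max([98, 20])
= compare 98 with list_max([20])
Base: list_max([20]) = 20
compare 98 with 20: max = 98
compare 81 with 98: max = 98
compare 92 with 98: max = 98
compare 90 with 98: max = 98
= 98


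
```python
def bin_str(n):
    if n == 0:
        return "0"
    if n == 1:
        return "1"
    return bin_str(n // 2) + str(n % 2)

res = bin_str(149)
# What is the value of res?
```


bin_str(149)
= bin_str(74) + "1"
= bin_str(37) + "0" + "1"
= bin_str(18) + "1" + "0" + "1"
= bin_str(9) + "0" + "1" + "0" + "1"
= bin_str(4) + "1" + "0" + "1" + "0" + "1"
= bin_str(2) + "0" + "1" + "0" + "1" + "0" + "1"
= bin_str(1) + "0" + "0" + "1" + "0" + "1" + "0" + "1"
= "1" + "0" + "0" + "1" + "0" + "1" + "0" + "1"
= "10010101"


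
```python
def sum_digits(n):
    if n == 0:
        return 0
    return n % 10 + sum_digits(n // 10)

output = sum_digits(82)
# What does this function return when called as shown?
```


sum_digits(82)
= 2 + sum_digits(8)
= 2 + 8 + sum_digits(0)
= 2 + 8 + 0
= 10


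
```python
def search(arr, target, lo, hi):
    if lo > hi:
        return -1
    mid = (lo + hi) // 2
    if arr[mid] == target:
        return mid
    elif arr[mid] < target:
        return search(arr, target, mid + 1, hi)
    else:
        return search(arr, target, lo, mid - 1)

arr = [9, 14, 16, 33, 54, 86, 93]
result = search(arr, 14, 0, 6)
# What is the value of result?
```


search(arr, 14, 0, 6)
lo=0, hi=6, mid=3, arr[mid]=33
33 > 14, search left half
lo=0, hi=2, mid=1, arr[mid]=14
arr[1] == 14, found at index 1
= 1


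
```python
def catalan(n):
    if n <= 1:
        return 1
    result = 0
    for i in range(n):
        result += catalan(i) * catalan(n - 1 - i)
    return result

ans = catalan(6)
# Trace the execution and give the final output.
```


catalan(6)
= sum of catalan(i) * catalan(6-1-i) for i in 0..5
First compute sub-values bottom-up:
  catalan(0) = 1, catalan(1) = 1
  catalan(2) = 1*1 + 1*1 = 2
  catalan(3) = 1*2 + 1*1 + 2*1 = 5
  catalan(4) = 1*5 + 1*2 + 2*1 + 5*1 = 14
  catalan(5) = 1*14 + 1*5 + 2*2 + 5*1 + 14*1 = 42
Now catalan(6):
  catalan(0)*catalan(5) = 1*42 = 42
  catalan(1)*catalan(4) = 1*14 = 14
  catalan(2)*catalan(3) = 2*5 = 10
  catalan(3)*catalan(2) = 5*2 = 10
  catalan(4)*catalan(1) = 14*1 = 14
  catalan(5)*catalan(0) = 42*1 = 42
= 42 + 14 + 10 + 10 + 14 + 42
= 132


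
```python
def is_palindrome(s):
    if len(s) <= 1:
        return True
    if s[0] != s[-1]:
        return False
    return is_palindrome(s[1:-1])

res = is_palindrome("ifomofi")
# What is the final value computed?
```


is_palindrome("ifomofi")
"ifomofi": s[0]='i' == s[-1]='i' -> is_palindrome("fomof")
"fomof": s[0]='f' == s[-1]='f' -> is_palindrome("omo")
"omo": s[0]='o' == s[-1]='o' -> is_palindrome("m")
"m": len <= 1 -> True
= True


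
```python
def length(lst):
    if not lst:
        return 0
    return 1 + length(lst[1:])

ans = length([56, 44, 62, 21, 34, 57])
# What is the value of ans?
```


length([56, 44, 62, 21, 34, 57])
= 1 + length([44, 62, 21, 34, 57])
= 1 + 1 + length([62, 21, 34, 57])
= 1 + 1 + 1 + length([21, 34, 57])
= 1 + 1 + 1 + 1 + length([34, 57])
= 1 + 1 + 1 + 1 + 1 + length([57])
= 1 + 1 + 1 + 1 + 1 + 1 + length([])
= 1 + 1 + 1 + 1 + 1 + 1 + 0
= 6


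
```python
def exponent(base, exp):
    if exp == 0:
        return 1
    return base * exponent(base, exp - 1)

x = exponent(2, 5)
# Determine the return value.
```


exponent(2, 5)
= 2 * exponent(2, 4)
= 2 * 2 * exponent(2, 3)
= 2 * 2 * 2 * exponent(2, 2)
= 2 * 2 * 2 * 2 * exponent(2, 1)
= 2 * 2 * 2 * 2 * 2 * exponent(2, 0)
= 2 * 2 * 2 * 2 * 2 * 1
= 32


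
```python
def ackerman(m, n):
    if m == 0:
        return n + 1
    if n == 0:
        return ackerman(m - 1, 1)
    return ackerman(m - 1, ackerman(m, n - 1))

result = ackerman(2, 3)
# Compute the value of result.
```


ackerman(2, 3)
= ackerman(1, ackerman(2, 2))
First compute ackerman(2, 2) = 7
= ackerman(1, 7)
= 9


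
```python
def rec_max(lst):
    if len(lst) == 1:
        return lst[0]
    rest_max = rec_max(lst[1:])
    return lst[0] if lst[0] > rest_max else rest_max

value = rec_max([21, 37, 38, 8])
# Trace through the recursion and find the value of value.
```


rec_max([21, 37, 38, 8])
= compare 21 with rec_max([37, 38, 8])
= compare 37 with rec_max([38, 8])
= compare 38 with rec_max([8])
Base: rec_max([8]) = 8
compare 38 with 8: max = 38
compare 37 with 38: max = 38
compare 21 with 38: max = 38
= 38


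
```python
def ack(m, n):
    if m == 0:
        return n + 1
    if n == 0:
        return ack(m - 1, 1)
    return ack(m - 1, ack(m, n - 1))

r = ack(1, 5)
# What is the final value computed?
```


ack(1, 5)
= ack(0, ack(1, 4))
First compute ack(1, 4) = 6
= ack(0, 6)
= 7


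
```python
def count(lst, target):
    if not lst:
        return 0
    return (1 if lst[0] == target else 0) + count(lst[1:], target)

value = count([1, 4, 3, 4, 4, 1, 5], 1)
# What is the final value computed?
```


count([1, 4, 3, 4, 4, 1, 5], 1)
lst[0]=1 == 1: 1 + count([4, 3, 4, 4, 1, 5], 1)
lst[0]=4 != 1: 0 + count([3, 4, 4, 1, 5], 1)
lst[0]=3 != 1: 0 + count([4, 4, 1, 5], 1)
lst[0]=4 != 1: 0 + count([4, 1, 5], 1)
lst[0]=4 != 1: 0 + count([1, 5], 1)
lst[0]=1 == 1: 1 + count([5], 1)
lst[0]=5 != 1: 0 + count([], 1)
= 2


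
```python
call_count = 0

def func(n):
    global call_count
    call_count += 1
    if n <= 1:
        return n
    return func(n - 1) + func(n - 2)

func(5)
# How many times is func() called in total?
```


func(5) calls func(4) and func(3); each non-base call branches into two more.
Let C(k) = total number of calls made by func(k), including the call to func(k) itself.
Base cases: C(0) = 1, C(1) = 1
Recurrence: C(k) = 1 + C(k-1) + C(k-2)
  C(2) = 1 + C(1) + C(0) = 1 + 1 + 1 = 3
  C(3) = 1 + C(2) + C(1) = 1 + 3 + 1 = 5
  C(4) = 1 + C(3) + C(2) = 1 + 5 + 3 = 9
  C(5) = 1 + C(4) + C(3) = 1 + 9 + 5 = 15
Total calls = C(5) = 15


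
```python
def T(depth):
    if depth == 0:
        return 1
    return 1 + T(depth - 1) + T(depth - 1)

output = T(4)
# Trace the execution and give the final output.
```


T(4)
= 1 + T(3) + T(3)
= 1 + 2 * T(3)
T(k) = 2^(k+1) - 1
T(0) = 1
T(1) = 3
T(2) = 7
T(3) = 15
T(4) = 31
T(4) = 2^5 - 1 = 31
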